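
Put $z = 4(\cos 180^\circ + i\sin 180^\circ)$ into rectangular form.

a = r cos θ = 4 * -1 = -4
b = r sin θ = 4 * 0 = 0
z = -4


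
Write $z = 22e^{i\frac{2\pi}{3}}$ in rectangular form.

a = r cos θ = 22 * -1/2 = -11
b = r sin θ = 22 * sqrt(3)/2 = 11*sqrt(3)
z = -11 + 11*sqrt(3)i


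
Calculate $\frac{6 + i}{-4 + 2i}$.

Multiply numerator and denominator by conjugate (-4 - 2i):
= (6 + i)(-4 - 2i) / ((-4)^2 + 2^2)
= (-22 - 16i) / 20
Divide through by 2: (-11 - 8i) / 10
= -11/10 - (4/5)i


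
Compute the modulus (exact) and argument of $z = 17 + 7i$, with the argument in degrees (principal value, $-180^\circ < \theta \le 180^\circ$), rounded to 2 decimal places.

|z| = sqrt(17^2 + 7^2) = sqrt(338)
arg(z) = arctan(b/a) = arctan(7/17) (quadrant-adjusted) = 22.38°


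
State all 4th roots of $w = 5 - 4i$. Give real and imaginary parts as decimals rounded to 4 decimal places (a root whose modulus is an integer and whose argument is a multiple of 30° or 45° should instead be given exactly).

|w| = sqrt(41) ≈ 6.403124, arg(w) ≈ 321.340192°
Root modulus = sqrt(41)^(1/4) ≈ 1.590736
Root arguments: θ_k = (arg(w) + 360°k)/4 for k = 0, 1, ..., 3
Compute each root as (root modulus)(cos θ_k + i sin θ_k) using full-precision intermediates, then round to 4 decimal places.
Roots: 0.2671 + 1.5682i, -1.5682 + 0.2671i, -0.2671 - 1.5682i, 1.5682 - 0.2671i


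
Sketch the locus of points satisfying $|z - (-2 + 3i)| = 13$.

|z - z0| = r describes a circle centered at z0 with radius r
Here z0 = -2 + 3i and r = 13
Locus: Circle centered at (-2, 3) with radius 13


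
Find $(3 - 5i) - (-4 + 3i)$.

(3 - (-4)) + (-5 - 3)i = 7 - 8i


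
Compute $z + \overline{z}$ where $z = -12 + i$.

z + conjugate(z) = (a + bi) + (a - bi) = 2a
= 2 * (-12) = -24


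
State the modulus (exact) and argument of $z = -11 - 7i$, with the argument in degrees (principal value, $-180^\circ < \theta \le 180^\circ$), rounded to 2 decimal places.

|z| = sqrt((-11)^2 + (-7)^2) = sqrt(170)
arg(z) = arctan(b/a) = arctan(-7/-11) (quadrant-adjusted) = -147.53°


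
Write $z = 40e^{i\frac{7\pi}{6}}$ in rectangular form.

a = r cos θ = 40 * -sqrt(3)/2 = -20*sqrt(3)
b = r sin θ = 40 * -1/2 = -20
z = -20*sqrt(3) - 20i


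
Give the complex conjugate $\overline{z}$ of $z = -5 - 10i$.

If z = a + bi, then conjugate(z) = a - bi
conjugate(-5 - 10i) = -5 + 10i


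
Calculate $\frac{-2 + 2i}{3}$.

Divisor is real, so divide each part by 3:
= -2/3 + (2/3)i


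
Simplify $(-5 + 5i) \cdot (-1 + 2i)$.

(a1*a2 - b1*b2) + (a1*b2 + b1*a2)i
= (5 - 10) + (-10 + (-5))i
= -5 - 15i


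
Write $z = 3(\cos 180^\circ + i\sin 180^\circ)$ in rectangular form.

a = r cos θ = 3 * -1 = -3
b = r sin θ = 3 * 0 = 0
z = -3


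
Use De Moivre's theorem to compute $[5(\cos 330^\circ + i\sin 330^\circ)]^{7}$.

By De Moivre: z^n = r^n(cos(nθ) + i sin(nθ))
= 5^7(cos(7*330°) + i sin(7*330°))
= 78125(cos 150° + i sin 150°)
= -78125*sqrt(3)/2 + (78125/2)i


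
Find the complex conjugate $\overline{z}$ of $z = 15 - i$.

If z = a + bi, then conjugate(z) = a - bi
conjugate(15 - i) = 15 + i


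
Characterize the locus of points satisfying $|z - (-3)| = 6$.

|z - z0| = r describes a circle centered at z0 with radius r
Here z0 = -3 and r = 6
Locus: Circle centered at (-3, 0) with radius 6


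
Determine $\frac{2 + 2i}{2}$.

Divisor is real, so divide each part by 2:
= 1 + i


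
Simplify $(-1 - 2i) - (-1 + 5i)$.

(-1 - (-1)) + (-2 - 5)i = -7i


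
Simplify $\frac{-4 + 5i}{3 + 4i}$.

Multiply numerator and denominator by conjugate (3 - 4i):
= (-4 + 5i)(3 - 4i) / (3^2 + 4^2)
= (8 + 31i) / 25
= 8/25 + (31/25)i


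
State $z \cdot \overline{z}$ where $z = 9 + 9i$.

z * conjugate(z) = |z|^2 = a^2 + b^2
= 9^2 + 9^2 = 162


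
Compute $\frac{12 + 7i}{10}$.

Divisor is real, so divide each part by 10:
= 6/5 + (7/10)i


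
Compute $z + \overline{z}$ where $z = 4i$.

z + conjugate(z) = (a + bi) + (a - bi) = 2a
= 2 * 0 = 0


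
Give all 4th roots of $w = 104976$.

|w| = 104976, arg(w) = 0°
Root modulus = 104976^(1/4) = 18
Root arguments: θ_k = (0° + 360°k)/4 for k = 0, 1, ..., 3
Roots: 18, 18i, -18, -18i


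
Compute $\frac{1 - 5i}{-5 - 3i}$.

Multiply numerator and denominator by conjugate (-5 + 3i):
= (1 - 5i)(-5 + 3i) / ((-5)^2 + (-3)^2)
= (10 + 28i) / 34
Divide through by 2: (5 + 14i) / 17
= 5/17 + (14/17)i


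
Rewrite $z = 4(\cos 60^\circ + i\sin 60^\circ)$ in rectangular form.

a = r cos θ = 4 * 1/2 = 2
b = r sin θ = 4 * sqrt(3)/2 = 2*sqrt(3)
z = 2 + 2*sqrt(3)i


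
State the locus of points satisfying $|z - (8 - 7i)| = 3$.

|z - z0| = r describes a circle centered at z0 with radius r
Here z0 = 8 - 7i and r = 3
Locus: Circle centered at (8, -7) with radius 3


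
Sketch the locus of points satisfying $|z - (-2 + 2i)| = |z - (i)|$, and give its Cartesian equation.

|z - z1| = |z - z2| means z is equidistant from z1 and z2,
i.e. the perpendicular bisector of the segment from (-2, 2) to (0, 1) (midpoint (-1, 3/2)).
With z = x + yi, square both sides:
(x - (-2))^2 + (y - 2)^2 = (x - 0)^2 + (y - 1)^2
The x^2 and y^2 terms cancel: 4x + (-2)y = 1 - 8 = -7
Simplify: 4x - 2y = -7
Locus: Perpendicular bisector of the segment from (-2, 2) to (0, 1): the line 4x - 2y = -7


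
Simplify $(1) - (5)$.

(1 - 5) + (0 - 0)i = -4


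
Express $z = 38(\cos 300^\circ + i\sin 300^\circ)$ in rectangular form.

a = r cos θ = 38 * 1/2 = 19
b = r sin θ = 38 * -sqrt(3)/2 = -19*sqrt(3)
z = 19 - 19*sqrt(3)i


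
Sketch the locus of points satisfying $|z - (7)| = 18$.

|z - z0| = r describes a circle centered at z0 with radius r
Here z0 = 7 and r = 18
Locus: Circle centered at (7, 0) with radius 18


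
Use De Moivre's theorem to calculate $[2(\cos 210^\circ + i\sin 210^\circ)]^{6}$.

By De Moivre: z^n = r^n(cos(nθ) + i sin(nθ))
= 2^6(cos(6*210°) + i sin(6*210°))
= 64(cos 180° + i sin 180°)
= -64


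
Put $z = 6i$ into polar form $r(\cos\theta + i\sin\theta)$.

r = |z| = sqrt(a^2 + b^2) = sqrt((0)^2 + (6)^2) = sqrt(0 + 36) = sqrt(36) = 6
a = 0 and b > 0, so z lies on the positive imaginary axis: θ = 90°
z = 6(cos 90° + i sin 90°)


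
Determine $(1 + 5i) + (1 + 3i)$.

(1 + 1) + (5 + 3)i = 2 + 8i


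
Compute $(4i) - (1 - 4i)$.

(0 - 1) + (4 - (-4))i = -1 + 8i


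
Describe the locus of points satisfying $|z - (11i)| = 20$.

|z - z0| = r describes a circle centered at z0 with radius r
Here z0 = 11i and r = 20
Locus: Circle centered at (0, 11) with radius 20


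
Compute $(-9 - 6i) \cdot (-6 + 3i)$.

(a1*a2 - b1*b2) + (a1*b2 + b1*a2)i
= (54 - (-18)) + (-27 + 36)i
= 72 + 9i


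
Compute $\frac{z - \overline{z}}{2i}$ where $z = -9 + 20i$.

z - conjugate(z) = 2bi
(z - conjugate(z))/(2i) = 2bi/(2i) = b = 20


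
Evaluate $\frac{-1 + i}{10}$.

Divisor is real, so divide each part by 10:
= -1/10 + (1/10)i


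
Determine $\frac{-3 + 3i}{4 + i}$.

Multiply numerator and denominator by conjugate (4 - i):
= (-3 + 3i)(4 - i) / (4^2 + 1^2)
= (-9 + 15i) / 17
= -9/17 + (15/17)i


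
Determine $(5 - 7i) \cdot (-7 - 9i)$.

(a1*a2 - b1*b2) + (a1*b2 + b1*a2)i
= (-35 - 63) + (-45 + 49)i
= -98 + 4i


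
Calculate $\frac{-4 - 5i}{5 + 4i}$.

Multiply numerator and denominator by conjugate (5 - 4i):
= (-4 - 5i)(5 - 4i) / (5^2 + 4^2)
= (-40 - 9i) / 41
= -40/41 - (9/41)i


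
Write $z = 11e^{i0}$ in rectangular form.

a = r cos θ = 11 * 1 = 11
b = r sin θ = 11 * 0 = 0
z = 11


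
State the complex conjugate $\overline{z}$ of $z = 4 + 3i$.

If z = a + bi, then conjugate(z) = a - bi
conjugate(4 + 3i) = 4 - 3i


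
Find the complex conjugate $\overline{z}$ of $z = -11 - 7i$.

If z = a + bi, then conjugate(z) = a - bi
conjugate(-11 - 7i) = -11 + 7i


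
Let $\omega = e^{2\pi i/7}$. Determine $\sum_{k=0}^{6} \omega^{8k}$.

Let ζ = ω^8 = e^(2πi·8/7). Since 7 ∤ 8, ζ ≠ 1.
Sum = Σ_{k=0}^{6} ζ^k = (ζ^7 - 1)/(ζ - 1) = (ω^{8·7} - 1)/(ζ - 1) = (1 - 1)/(ζ - 1) = 0


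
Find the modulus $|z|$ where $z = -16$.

|z| = sqrt(a^2 + b^2) = sqrt((-16)^2 + 0^2) = sqrt(256) = 16


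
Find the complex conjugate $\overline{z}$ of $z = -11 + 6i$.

If z = a + bi, then conjugate(z) = a - bi
conjugate(-11 + 6i) = -11 - 6i


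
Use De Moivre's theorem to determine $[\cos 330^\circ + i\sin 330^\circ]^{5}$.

By De Moivre: z^n = r^n(cos(nθ) + i sin(nθ))
= 1^5(cos(5*330°) + i sin(5*330°))
= 1(cos 210° + i sin 210°)
= -sqrt(3)/2 - (1/2)i


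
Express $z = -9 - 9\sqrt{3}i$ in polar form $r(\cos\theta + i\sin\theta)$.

r = |z| = sqrt(a^2 + b^2) = sqrt((-9)^2 + (-9*sqrt(3))^2) = sqrt(81 + 243) = sqrt(324) = 18
θ = arctan(b/a) = arctan(-15.5885/-9) (quadrant-adjusted) = 240°
z = 18(cos 240° + i sin 240°)


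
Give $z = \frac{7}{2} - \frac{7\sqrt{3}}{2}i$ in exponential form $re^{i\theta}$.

r = |z| = sqrt((7/2)^2 + (-7*sqrt(3)/2)^2) = sqrt(49/4 + 147/4) = sqrt(49) = 7
θ = arctan(b/a) = arctan(-6.0622/3.5) (quadrant-adjusted) = -60° = -π/3
z = 7e^(-i*π/3)


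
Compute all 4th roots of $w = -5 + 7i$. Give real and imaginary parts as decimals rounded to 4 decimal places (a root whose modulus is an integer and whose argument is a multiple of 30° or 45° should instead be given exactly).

|w| = sqrt(74) ≈ 8.602325, arg(w) ≈ 125.537678°
Root modulus = sqrt(74)^(1/4) ≈ 1.712592
Root arguments: θ_k = (arg(w) + 360°k)/4 for k = 0, 1, ..., 3
Compute each root as (root modulus)(cos θ_k + i sin θ_k) using full-precision intermediates, then round to 4 decimal places.
Roots: 1.4620 + 0.8919i, -0.8919 + 1.4620i, -1.4620 - 0.8919i, 0.8919 - 1.4620i


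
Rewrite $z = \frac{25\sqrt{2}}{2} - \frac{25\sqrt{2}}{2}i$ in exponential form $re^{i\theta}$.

r = |z| = sqrt((25*sqrt(2)/2)^2 + (-25*sqrt(2)/2)^2) = sqrt(625/2 + 625/2) = sqrt(625) = 25
θ = arctan(b/a) = arctan(-17.6777/17.6777) (quadrant-adjusted) = -45° = -π/4
z = 25e^(-i*π/4)


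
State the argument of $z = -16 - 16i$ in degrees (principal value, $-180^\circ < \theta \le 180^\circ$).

θ = arctan(b/a) = arctan(-16/-16) (quadrant-adjusted) = -135°


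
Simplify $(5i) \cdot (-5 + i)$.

(a1*a2 - b1*b2) + (a1*b2 + b1*a2)i
= (0 - 5) + (0 + (-25))i
= -5 - 25i


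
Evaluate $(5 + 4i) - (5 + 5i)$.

(5 - 5) + (4 - 5)i = -i


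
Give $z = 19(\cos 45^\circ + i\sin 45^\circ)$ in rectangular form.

a = r cos θ = 19 * sqrt(2)/2 = 19*sqrt(2)/2
b = r sin θ = 19 * sqrt(2)/2 = 19*sqrt(2)/2
z = 19*sqrt(2)/2 + (19*sqrt(2)/2)i


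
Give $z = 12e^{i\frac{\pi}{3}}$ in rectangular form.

a = r cos θ = 12 * 1/2 = 6
b = r sin θ = 12 * sqrt(3)/2 = 6*sqrt(3)
z = 6 + 6*sqrt(3)i


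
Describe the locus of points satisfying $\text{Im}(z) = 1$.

Im(z) = y where z = x + yi; the equation y = 1 is satisfied by all points with that y-coordinate
Locus: Horizontal line y = 1


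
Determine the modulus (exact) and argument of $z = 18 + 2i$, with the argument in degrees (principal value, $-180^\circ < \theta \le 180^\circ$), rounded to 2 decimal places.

|z| = sqrt(18^2 + 2^2) = sqrt(328)
arg(z) = arctan(b/a) = arctan(2/18) (quadrant-adjusted) = 6.34°


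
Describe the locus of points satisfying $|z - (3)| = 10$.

|z - z0| = r describes a circle centered at z0 with radius r
Here z0 = 3 and r = 10
Locus: Circle centered at (3, 0) with radius 10


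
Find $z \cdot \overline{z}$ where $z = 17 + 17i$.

z * conjugate(z) = |z|^2 = a^2 + b^2
= 17^2 + 17^2 = 578


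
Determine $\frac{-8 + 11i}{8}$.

Divisor is real, so divide each part by 8:
= -1 + (11/8)i


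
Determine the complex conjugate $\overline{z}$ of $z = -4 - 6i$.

If z = a + bi, then conjugate(z) = a - bi
conjugate(-4 - 6i) = -4 + 6i


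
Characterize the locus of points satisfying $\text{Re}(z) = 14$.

Re(z) = x where z = x + yi; the equation x = 14 is satisfied by all points with that x-coordinate
Locus: Vertical line x = 14


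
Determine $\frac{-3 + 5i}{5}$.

Divisor is real, so divide each part by 5:
= -3/5 + i


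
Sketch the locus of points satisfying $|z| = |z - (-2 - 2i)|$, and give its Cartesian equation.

|z - z1| = |z - z2| means z is equidistant from z1 and z2,
i.e. the perpendicular bisector of the segment from (0, 0) to (-2, -2) (midpoint (-1, -1)).
With z = x + yi, square both sides:
(x - 0)^2 + (y - 0)^2 = (x - (-2))^2 + (y - (-2))^2
The x^2 and y^2 terms cancel: -4x + (-4)y = 8 - 0 = 8
Simplify: x + y = -2
Locus: Perpendicular bisector of the segment from (0, 0) to (-2, -2): the line x + y = -2


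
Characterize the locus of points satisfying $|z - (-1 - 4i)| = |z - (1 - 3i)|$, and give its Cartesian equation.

|z - z1| = |z - z2| means z is equidistant from z1 and z2,
i.e. the perpendicular bisector of the segment from (-1, -4) to (1, -3) (midpoint (0, -7/2)).
With z = x + yi, square both sides:
(x - (-1))^2 + (y - (-4))^2 = (x - 1)^2 + (y - (-3))^2
The x^2 and y^2 terms cancel: 4x + 2y = 10 - 17 = -7
Simplify: 4x + 2y = -7
Locus: Perpendicular bisector of the segment from (-1, -4) to (1, -3): the line 4x + 2y = -7


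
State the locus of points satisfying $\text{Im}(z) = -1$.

Im(z) = y where z = x + yi; the equation y = -1 is satisfied by all points with that y-coordinate
Locus: Horizontal line y = -1


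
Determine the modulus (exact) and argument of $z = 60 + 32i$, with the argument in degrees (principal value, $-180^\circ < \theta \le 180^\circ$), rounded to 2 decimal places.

|z| = sqrt(60^2 + 32^2) = 68
arg(z) = arctan(b/a) = arctan(32/60) (quadrant-adjusted) = 28.07°


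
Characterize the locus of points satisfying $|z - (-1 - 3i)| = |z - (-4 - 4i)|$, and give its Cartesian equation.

|z - z1| = |z - z2| means z is equidistant from z1 and z2,
i.e. the perpendicular bisector of the segment from (-1, -3) to (-4, -4) (midpoint (-5/2, -7/2)).
With z = x + yi, square both sides:
(x - (-1))^2 + (y - (-3))^2 = (x - (-4))^2 + (y - (-4))^2
The x^2 and y^2 terms cancel: -6x + (-2)y = 32 - 10 = 22
Simplify: 3x + y = -11
Locus: Perpendicular bisector of the segment from (-1, -3) to (-4, -4): the line 3x + y = -11


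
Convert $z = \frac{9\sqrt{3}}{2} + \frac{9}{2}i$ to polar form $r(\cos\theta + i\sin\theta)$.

r = |z| = sqrt(a^2 + b^2) = sqrt((9*sqrt(3)/2)^2 + (9/2)^2) = sqrt(243/4 + 81/4) = sqrt(81) = 9
θ = arctan(b/a) = arctan(4.5/7.7942) (quadrant-adjusted) = 30°
z = 9(cos 30° + i sin 30°)


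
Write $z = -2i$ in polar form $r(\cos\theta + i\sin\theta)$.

r = |z| = sqrt(a^2 + b^2) = sqrt((0)^2 + (-2)^2) = sqrt(0 + 4) = sqrt(4) = 2
a = 0 and b < 0, so z lies on the negative imaginary axis: θ = 270°
z = 2(cos 270° + i sin 270°)


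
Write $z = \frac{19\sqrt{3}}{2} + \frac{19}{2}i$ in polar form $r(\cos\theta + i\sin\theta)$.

r = |z| = sqrt(a^2 + b^2) = sqrt((19*sqrt(3)/2)^2 + (19/2)^2) = sqrt(1083/4 + 361/4) = sqrt(361) = 19
θ = arctan(b/a) = arctan(9.5/16.4545) (quadrant-adjusted) = 30°
z = 19(cos 30° + i sin 30°)


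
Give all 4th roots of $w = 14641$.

|w| = 14641, arg(w) = 0°
Root modulus = 14641^(1/4) = 11
Root arguments: θ_k = (0° + 360°k)/4 for k = 0, 1, ..., 3
Roots: 11, 11i, -11, -11i


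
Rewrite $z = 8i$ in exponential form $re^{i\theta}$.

r = |z| = sqrt((0)^2 + (8)^2) = sqrt(0 + 64) = sqrt(64) = 8
a = 0 and b > 0, so z lies on the positive imaginary axis: θ = 90° = π/2
z = 8e^(i*π/2)


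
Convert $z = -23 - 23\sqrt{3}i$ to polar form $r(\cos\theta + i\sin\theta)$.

r = |z| = sqrt(a^2 + b^2) = sqrt((-23)^2 + (-23*sqrt(3))^2) = sqrt(529 + 1587) = sqrt(2116) = 46
θ = arctan(b/a) = arctan(-39.8372/-23) (quadrant-adjusted) = 240°
z = 46(cos 240° + i sin 240°)


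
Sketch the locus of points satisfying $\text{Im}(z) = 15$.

Im(z) = y where z = x + yi; the equation y = 15 is satisfied by all points with that y-coordinate
Locus: Horizontal line y = 15


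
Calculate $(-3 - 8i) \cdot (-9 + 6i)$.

(a1*a2 - b1*b2) + (a1*b2 + b1*a2)i
= (27 - (-48)) + (-18 + 72)i
= 75 + 54i


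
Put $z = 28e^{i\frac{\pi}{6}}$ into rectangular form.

a = r cos θ = 28 * sqrt(3)/2 = 14*sqrt(3)
b = r sin θ = 28 * 1/2 = 14
z = 14*sqrt(3) + 14i


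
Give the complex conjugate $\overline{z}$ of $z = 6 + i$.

If z = a + bi, then conjugate(z) = a - bi
conjugate(6 + i) = 6 - i


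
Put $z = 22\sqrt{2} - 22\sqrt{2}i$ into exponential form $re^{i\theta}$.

r = |z| = sqrt((22*sqrt(2))^2 + (-22*sqrt(2))^2) = sqrt(968 + 968) = sqrt(1936) = 44
θ = arctan(b/a) = arctan(-31.1127/31.1127) (quadrant-adjusted) = -45° = -π/4
z = 44e^(-i*π/4)


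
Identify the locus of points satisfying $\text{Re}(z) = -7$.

Re(z) = x where z = x + yi; the equation x = -7 is satisfied by all points with that x-coordinate
Locus: Vertical line x = -7


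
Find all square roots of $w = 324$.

|w| = 324, arg(w) = 0°
Root modulus = 324^(1/2) = 18
Root arguments: θ_k = (0° + 360°k)/2 for k = 0, 1, ..., 1
Roots: 18, -18


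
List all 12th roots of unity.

ω_k = e^(2πik/12) = cos(2πk/12) + i sin(2πk/12) for k = 0, 1, ..., 11
Roots: 1, sqrt(3)/2 + (1/2)i, 1/2 + (sqrt(3)/2)i, i, -1/2 + (sqrt(3)/2)i, -sqrt(3)/2 + (1/2)i, -1, -sqrt(3)/2 - (1/2)i, -1/2 - (sqrt(3)/2)i, -i, 1/2 - (sqrt(3)/2)i, sqrt(3)/2 - (1/2)i


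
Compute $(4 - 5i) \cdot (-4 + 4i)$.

(a1*a2 - b1*b2) + (a1*b2 + b1*a2)i
= (-16 - (-20)) + (16 + 20)i
= 4 + 36i


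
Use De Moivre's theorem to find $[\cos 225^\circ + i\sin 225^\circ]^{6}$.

By De Moivre: z^n = r^n(cos(nθ) + i sin(nθ))
= 1^6(cos(6*225°) + i sin(6*225°))
= 1(cos 270° + i sin 270°)
= -i


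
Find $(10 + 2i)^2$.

(a + bi)^2 = a^2 - b^2 + 2abi
= 10^2 - 2^2 + 2*10*2i
= 96 + 40i


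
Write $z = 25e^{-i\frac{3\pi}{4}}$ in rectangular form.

a = r cos θ = 25 * -sqrt(2)/2 = -25*sqrt(2)/2
b = r sin θ = 25 * -sqrt(2)/2 = -25*sqrt(2)/2
z = -25*sqrt(2)/2 - (25*sqrt(2)/2)i


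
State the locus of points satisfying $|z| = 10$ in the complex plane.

|z| = 10 means sqrt(x^2 + y^2) = 10
This is a circle of radius 10 centered at the origin


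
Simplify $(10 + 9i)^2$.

(a + bi)^2 = a^2 - b^2 + 2abi
= 10^2 - 9^2 + 2*10*9i
= 19 + 180i


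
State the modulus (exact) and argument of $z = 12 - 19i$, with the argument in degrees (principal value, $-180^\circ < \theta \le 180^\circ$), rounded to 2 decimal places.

|z| = sqrt(12^2 + (-19)^2) = sqrt(505)
arg(z) = arctan(b/a) = arctan(-19/12) (quadrant-adjusted) = -57.72°


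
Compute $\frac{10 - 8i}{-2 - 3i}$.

Multiply numerator and denominator by conjugate (-2 + 3i):
= (10 - 8i)(-2 + 3i) / ((-2)^2 + (-3)^2)
= (4 + 46i) / 13
= 4/13 + (46/13)i


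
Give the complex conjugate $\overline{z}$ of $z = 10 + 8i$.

If z = a + bi, then conjugate(z) = a - bi
conjugate(10 + 8i) = 10 - 8i


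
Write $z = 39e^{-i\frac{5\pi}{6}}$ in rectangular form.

a = r cos θ = 39 * -sqrt(3)/2 = -39*sqrt(3)/2
b = r sin θ = 39 * -1/2 = -39/2
z = -39*sqrt(3)/2 - (39/2)i


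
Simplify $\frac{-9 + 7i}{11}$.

Divisor is real, so divide each part by 11:
= -9/11 + (7/11)i


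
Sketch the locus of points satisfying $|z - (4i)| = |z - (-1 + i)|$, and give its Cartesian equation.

|z - z1| = |z - z2| means z is equidistant from z1 and z2,
i.e. the perpendicular bisector of the segment from (0, 4) to (-1, 1) (midpoint (-1/2, 5/2)).
With z = x + yi, square both sides:
(x - 0)^2 + (y - 4)^2 = (x - (-1))^2 + (y - 1)^2
The x^2 and y^2 terms cancel: -2x + (-6)y = 2 - 16 = -14
Simplify: x + 3y = 7
Locus: Perpendicular bisector of the segment from (0, 4) to (-1, 1): the line x + 3y = 7


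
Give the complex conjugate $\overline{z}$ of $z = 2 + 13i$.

If z = a + bi, then conjugate(z) = a - bi
conjugate(2 + 13i) = 2 - 13i


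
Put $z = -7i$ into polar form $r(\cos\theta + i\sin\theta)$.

r = |z| = sqrt(a^2 + b^2) = sqrt((0)^2 + (-7)^2) = sqrt(0 + 49) = sqrt(49) = 7
a = 0 and b < 0, so z lies on the negative imaginary axis: θ = 270°
z = 7(cos 270° + i sin 270°)


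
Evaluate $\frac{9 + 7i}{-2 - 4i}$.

Multiply numerator and denominator by conjugate (-2 + 4i):
= (9 + 7i)(-2 + 4i) / ((-2)^2 + (-4)^2)
= (-46 + 22i) / 20
Divide through by 2: (-23 + 11i) / 10
= -23/10 + (11/10)i


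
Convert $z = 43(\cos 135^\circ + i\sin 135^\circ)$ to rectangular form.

a = r cos θ = 43 * -sqrt(2)/2 = -43*sqrt(2)/2
b = r sin θ = 43 * sqrt(2)/2 = 43*sqrt(2)/2
z = -43*sqrt(2)/2 + (43*sqrt(2)/2)i


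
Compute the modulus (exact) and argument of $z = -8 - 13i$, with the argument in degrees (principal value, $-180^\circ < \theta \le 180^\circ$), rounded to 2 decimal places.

|z| = sqrt((-8)^2 + (-13)^2) = sqrt(233)
arg(z) = arctan(b/a) = arctan(-13/-8) (quadrant-adjusted) = -121.61°


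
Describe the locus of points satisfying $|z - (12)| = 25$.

|z - z0| = r describes a circle centered at z0 with radius r
Here z0 = 12 and r = 25
Locus: Circle centered at (12, 0) with radius 25


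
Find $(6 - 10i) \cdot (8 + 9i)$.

(a1*a2 - b1*b2) + (a1*b2 + b1*a2)i
= (48 - (-90)) + (54 + (-80))i
= 138 - 26i


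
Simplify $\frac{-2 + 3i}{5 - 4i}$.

Multiply numerator and denominator by conjugate (5 + 4i):
= (-2 + 3i)(5 + 4i) / (5^2 + (-4)^2)
= (-22 + 7i) / 41
= -22/41 + (7/41)i


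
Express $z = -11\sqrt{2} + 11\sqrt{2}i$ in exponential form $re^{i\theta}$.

r = |z| = sqrt((-11*sqrt(2))^2 + (11*sqrt(2))^2) = sqrt(242 + 242) = sqrt(484) = 22
θ = arctan(b/a) = arctan(15.5563/-15.5563) (quadrant-adjusted) = 135° = 3π/4
z = 22e^(i*3π/4)


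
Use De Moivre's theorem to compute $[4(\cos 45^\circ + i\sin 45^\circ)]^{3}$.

By De Moivre: z^n = r^n(cos(nθ) + i sin(nθ))
= 4^3(cos(3*45°) + i sin(3*45°))
= 64(cos 135° + i sin 135°)
= -32*sqrt(2) + 32*sqrt(2)i


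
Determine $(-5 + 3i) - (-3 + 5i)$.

(-5 - (-3)) + (3 - 5)i = -2 - 2i


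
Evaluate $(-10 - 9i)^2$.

(a + bi)^2 = a^2 - b^2 + 2abi
= (-10)^2 - (-9)^2 + 2*(-10)*(-9)i
= 19 + 180i


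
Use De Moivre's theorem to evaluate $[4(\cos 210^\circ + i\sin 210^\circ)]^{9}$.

By De Moivre: z^n = r^n(cos(nθ) + i sin(nθ))
= 4^9(cos(9*210°) + i sin(9*210°))
= 262144(cos 90° + i sin 90°)
= 262144i


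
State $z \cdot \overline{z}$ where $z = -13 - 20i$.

z * conjugate(z) = |z|^2 = a^2 + b^2
= (-13)^2 + (-20)^2 = 569


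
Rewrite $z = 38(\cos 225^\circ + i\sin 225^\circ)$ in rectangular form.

a = r cos θ = 38 * -sqrt(2)/2 = -19*sqrt(2)
b = r sin θ = 38 * -sqrt(2)/2 = -19*sqrt(2)
z = -19*sqrt(2) - 19*sqrt(2)i


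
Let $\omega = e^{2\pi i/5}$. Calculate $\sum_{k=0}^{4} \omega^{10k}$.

Since 5 divides 10, ω^10 = (ω^5)^2 = 1^2 = 1, so every term is 1.
Sum = 5 · 1 = 5


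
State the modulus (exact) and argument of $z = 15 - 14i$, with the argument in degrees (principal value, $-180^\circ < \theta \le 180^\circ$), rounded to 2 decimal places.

|z| = sqrt(15^2 + (-14)^2) = sqrt(421)
arg(z) = arctan(b/a) = arctan(-14/15) (quadrant-adjusted) = -43.03°


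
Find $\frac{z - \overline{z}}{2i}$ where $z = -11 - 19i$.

z - conjugate(z) = 2bi
(z - conjugate(z))/(2i) = 2bi/(2i) = b = -19


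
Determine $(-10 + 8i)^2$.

(a + bi)^2 = a^2 - b^2 + 2abi
= (-10)^2 - 8^2 + 2*(-10)*8i
= 36 - 160i


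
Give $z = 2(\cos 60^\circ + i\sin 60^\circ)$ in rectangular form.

a = r cos θ = 2 * 1/2 = 1
b = r sin θ = 2 * sqrt(3)/2 = sqrt(3)
z = 1 + sqrt(3)i


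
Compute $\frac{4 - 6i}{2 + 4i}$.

Multiply numerator and denominator by conjugate (2 - 4i):
= (4 - 6i)(2 - 4i) / (2^2 + 4^2)
= (-16 - 28i) / 20
Divide through by 4: (-4 - 7i) / 5
= -4/5 - (7/5)i


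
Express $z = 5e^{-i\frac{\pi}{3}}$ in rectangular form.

a = r cos θ = 5 * 1/2 = 5/2
b = r sin θ = 5 * -sqrt(3)/2 = -5*sqrt(3)/2
z = 5/2 - (5*sqrt(3)/2)i


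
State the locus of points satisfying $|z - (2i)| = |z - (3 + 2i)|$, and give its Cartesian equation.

|z - z1| = |z - z2| means z is equidistant from z1 and z2,
i.e. the perpendicular bisector of the segment from (0, 2) to (3, 2) (midpoint (3/2, 2)).
With z = x + yi, square both sides:
(x - 0)^2 + (y - 2)^2 = (x - 3)^2 + (y - 2)^2
The x^2 and y^2 terms cancel: 6x + 0y = 13 - 4 = 9
Simplify: x = 3/2
Locus: Perpendicular bisector of the segment from (0, 2) to (3, 2): the line x = 3/2


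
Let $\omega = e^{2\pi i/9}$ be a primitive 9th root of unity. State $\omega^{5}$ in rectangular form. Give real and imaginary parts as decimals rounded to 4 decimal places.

ω^5 = e^(2πi·5/9) = e^(i·10π/9)
= cos(10π/9) + i sin(10π/9)
= -0.9397 - 0.3420i


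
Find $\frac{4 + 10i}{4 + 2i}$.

Multiply numerator and denominator by conjugate (4 - 2i):
= (4 + 10i)(4 - 2i) / (4^2 + 2^2)
= (36 + 32i) / 20
Divide through by 4: (9 + 8i) / 5
= 9/5 + (8/5)i


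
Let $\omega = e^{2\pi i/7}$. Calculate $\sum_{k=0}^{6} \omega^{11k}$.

Let ζ = ω^11 = e^(2πi·11/7). Since 7 ∤ 11, ζ ≠ 1.
Sum = Σ_{k=0}^{6} ζ^k = (ζ^7 - 1)/(ζ - 1) = (ω^{11·7} - 1)/(ζ - 1) = (1 - 1)/(ζ - 1) = 0


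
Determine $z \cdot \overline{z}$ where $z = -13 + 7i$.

z * conjugate(z) = |z|^2 = a^2 + b^2
= (-13)^2 + 7^2 = 218


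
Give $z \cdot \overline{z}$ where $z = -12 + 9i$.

z * conjugate(z) = |z|^2 = a^2 + b^2
= (-12)^2 + 9^2 = 225


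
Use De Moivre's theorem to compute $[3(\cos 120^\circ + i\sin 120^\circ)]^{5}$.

By De Moivre: z^n = r^n(cos(nθ) + i sin(nθ))
= 3^5(cos(5*120°) + i sin(5*120°))
= 243(cos 240° + i sin 240°)
= -243/2 - (243*sqrt(3)/2)i


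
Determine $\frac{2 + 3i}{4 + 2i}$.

Multiply numerator and denominator by conjugate (4 - 2i):
= (2 + 3i)(4 - 2i) / (4^2 + 2^2)
= (14 + 8i) / 20
Divide through by 2: (7 + 4i) / 10
= 7/10 + (2/5)i


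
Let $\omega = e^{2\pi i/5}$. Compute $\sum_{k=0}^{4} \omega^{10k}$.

Since 5 divides 10, ω^10 = (ω^5)^2 = 1^2 = 1, so every term is 1.
Sum = 5 · 1 = 5


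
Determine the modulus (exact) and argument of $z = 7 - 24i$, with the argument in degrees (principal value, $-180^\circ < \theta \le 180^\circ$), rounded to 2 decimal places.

|z| = sqrt(7^2 + (-24)^2) = 25
arg(z) = arctan(b/a) = arctan(-24/7) (quadrant-adjusted) = -73.74°


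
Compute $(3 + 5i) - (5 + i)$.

(3 - 5) + (5 - 1)i = -2 + 4i


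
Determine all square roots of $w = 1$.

|w| = 1, arg(w) = 0°
Root modulus = 1^(1/2) = 1
Root arguments: θ_k = (0° + 360°k)/2 for k = 0, 1, ..., 1
Roots: 1, -1


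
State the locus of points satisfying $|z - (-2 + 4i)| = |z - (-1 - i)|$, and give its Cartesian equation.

|z - z1| = |z - z2| means z is equidistant from z1 and z2,
i.e. the perpendicular bisector of the segment from (-2, 4) to (-1, -1) (midpoint (-3/2, 3/2)).
With z = x + yi, square both sides:
(x - (-2))^2 + (y - 4)^2 = (x - (-1))^2 + (y - (-1))^2
The x^2 and y^2 terms cancel: 2x + (-10)y = 2 - 20 = -18
Simplify: x - 5y = -9
Locus: Perpendicular bisector of the segment from (-2, 4) to (-1, -1): the line x - 5y = -9


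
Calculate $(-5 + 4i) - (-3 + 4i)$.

(-5 - (-3)) + (4 - 4)i = -2


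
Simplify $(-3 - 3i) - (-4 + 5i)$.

(-3 - (-4)) + (-3 - 5)i = 1 - 8i


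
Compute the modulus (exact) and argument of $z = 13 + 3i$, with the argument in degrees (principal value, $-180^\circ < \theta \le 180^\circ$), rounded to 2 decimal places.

|z| = sqrt(13^2 + 3^2) = sqrt(178)
arg(z) = arctan(b/a) = arctan(3/13) (quadrant-adjusted) = 12.99°


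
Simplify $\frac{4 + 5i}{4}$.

Divisor is real, so divide each part by 4:
= 1 + (5/4)i


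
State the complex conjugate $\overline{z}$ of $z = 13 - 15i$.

If z = a + bi, then conjugate(z) = a - bi
conjugate(13 - 15i) = 13 + 15i


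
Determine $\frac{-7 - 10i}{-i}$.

Multiply numerator and denominator by conjugate (i):
= (-7 - 10i)(i) / (0^2 + (-1)^2)
= (10 - 7i) / 1
= 10 - 7i


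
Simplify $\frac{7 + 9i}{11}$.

Divisor is real, so divide each part by 11:
= 7/11 + (9/11)i


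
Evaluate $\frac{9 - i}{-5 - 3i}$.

Multiply numerator and denominator by conjugate (-5 + 3i):
= (9 - i)(-5 + 3i) / ((-5)^2 + (-3)^2)
= (-42 + 32i) / 34
Divide through by 2: (-21 + 16i) / 17
= -21/17 + (16/17)i


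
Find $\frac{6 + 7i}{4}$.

Divisor is real, so divide each part by 4:
= 3/2 + (7/4)i


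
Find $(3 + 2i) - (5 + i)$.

(3 - 5) + (2 - 1)i = -2 + i


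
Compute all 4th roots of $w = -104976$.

|w| = 104976, arg(w) = 180°
Root modulus = 104976^(1/4) = 18
Root arguments: θ_k = (180° + 360°k)/4 for k = 0, 1, ..., 3
Roots: 9*sqrt(2) + 9*sqrt(2)i, -9*sqrt(2) + 9*sqrt(2)i, -9*sqrt(2) - 9*sqrt(2)i, 9*sqrt(2) - 9*sqrt(2)i


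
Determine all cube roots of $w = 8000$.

|w| = 8000, arg(w) = 0°
Root modulus = 8000^(1/3) = 20
Root arguments: θ_k = (0° + 360°k)/3 for k = 0, 1, ..., 2
Roots: 20, -10 + 10*sqrt(3)i, -10 - 10*sqrt(3)i


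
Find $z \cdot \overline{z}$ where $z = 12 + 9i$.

z * conjugate(z) = |z|^2 = a^2 + b^2
= 12^2 + 9^2 = 225


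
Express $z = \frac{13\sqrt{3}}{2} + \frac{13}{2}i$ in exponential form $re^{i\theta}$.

r = |z| = sqrt((13*sqrt(3)/2)^2 + (13/2)^2) = sqrt(507/4 + 169/4) = sqrt(169) = 13
θ = arctan(b/a) = arctan(6.5/11.2583) (quadrant-adjusted) = 30° = π/6
z = 13e^(i*π/6)


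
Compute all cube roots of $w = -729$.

|w| = 729, arg(w) = 180°
Root modulus = 729^(1/3) = 9
Root arguments: θ_k = (180° + 360°k)/3 for k = 0, 1, ..., 2
Roots: 9/2 + (9*sqrt(3)/2)i, -9, 9/2 - (9*sqrt(3)/2)i


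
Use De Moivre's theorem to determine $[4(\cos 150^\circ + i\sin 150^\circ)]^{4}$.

By De Moivre: z^n = r^n(cos(nθ) + i sin(nθ))
= 4^4(cos(4*150°) + i sin(4*150°))
= 256(cos 240° + i sin 240°)
= -128 - 128*sqrt(3)i


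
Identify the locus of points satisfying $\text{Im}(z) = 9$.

Im(z) = y where z = x + yi; the equation y = 9 is satisfied by all points with that y-coordinate
Locus: Horizontal line y = 9


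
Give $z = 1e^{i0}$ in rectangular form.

a = r cos θ = 1 * 1 = 1
b = r sin θ = 1 * 0 = 0
z = 1


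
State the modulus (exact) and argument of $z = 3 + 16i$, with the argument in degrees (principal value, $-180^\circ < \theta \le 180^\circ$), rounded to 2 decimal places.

|z| = sqrt(3^2 + 16^2) = sqrt(265)
arg(z) = arctan(b/a) = arctan(16/3) (quadrant-adjusted) = 79.38°


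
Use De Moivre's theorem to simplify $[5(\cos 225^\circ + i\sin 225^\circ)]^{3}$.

By De Moivre: z^n = r^n(cos(nθ) + i sin(nθ))
= 5^3(cos(3*225°) + i sin(3*225°))
= 125(cos 315° + i sin 315°)
= 125*sqrt(2)/2 - (125*sqrt(2)/2)i


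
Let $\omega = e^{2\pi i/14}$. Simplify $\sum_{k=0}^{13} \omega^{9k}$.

Let ζ = ω^9 = e^(2πi·9/14). Since 14 ∤ 9, ζ ≠ 1.
Sum = Σ_{k=0}^{13} ζ^k = (ζ^14 - 1)/(ζ - 1) = (ω^{9·14} - 1)/(ζ - 1) = (1 - 1)/(ζ - 1) = 0


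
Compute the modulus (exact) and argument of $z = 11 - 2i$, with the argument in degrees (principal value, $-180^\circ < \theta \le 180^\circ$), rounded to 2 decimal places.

|z| = sqrt(11^2 + (-2)^2) = sqrt(125)
arg(z) = arctan(b/a) = arctan(-2/11) (quadrant-adjusted) = -10.30°


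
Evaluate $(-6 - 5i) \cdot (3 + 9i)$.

(a1*a2 - b1*b2) + (a1*b2 + b1*a2)i
= (-18 - (-45)) + (-54 + (-15))i
= 27 - 69i


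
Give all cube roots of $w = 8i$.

|w| = 8, arg(w) = 90°
Root modulus = 8^(1/3) = 2
Root arguments: θ_k = (90° + 360°k)/3 for k = 0, 1, ..., 2
Roots: sqrt(3) + i, -sqrt(3) + i, -2i


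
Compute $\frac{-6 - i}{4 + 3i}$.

Multiply numerator and denominator by conjugate (4 - 3i):
= (-6 - i)(4 - 3i) / (4^2 + 3^2)
= (-27 + 14i) / 25
= -27/25 + (14/25)i


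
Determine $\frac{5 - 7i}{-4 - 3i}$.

Multiply numerator and denominator by conjugate (-4 + 3i):
= (5 - 7i)(-4 + 3i) / ((-4)^2 + (-3)^2)
= (1 + 43i) / 25
= 1/25 + (43/25)i


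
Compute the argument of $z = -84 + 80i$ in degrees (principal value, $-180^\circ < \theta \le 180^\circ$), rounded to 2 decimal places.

θ = arctan(b/a) = arctan(80/-84) (quadrant-adjusted) = 136.40°


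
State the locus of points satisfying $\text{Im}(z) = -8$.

Im(z) = y where z = x + yi; the equation y = -8 is satisfied by all points with that y-coordinate
Locus: Horizontal line y = -8


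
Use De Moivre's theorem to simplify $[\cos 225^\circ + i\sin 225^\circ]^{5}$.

By De Moivre: z^n = r^n(cos(nθ) + i sin(nθ))
= 1^5(cos(5*225°) + i sin(5*225°))
= 1(cos 45° + i sin 45°)
= sqrt(2)/2 + (sqrt(2)/2)i


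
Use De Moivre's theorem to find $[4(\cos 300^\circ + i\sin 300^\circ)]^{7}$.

By De Moivre: z^n = r^n(cos(nθ) + i sin(nθ))
= 4^7(cos(7*300°) + i sin(7*300°))
= 16384(cos 300° + i sin 300°)
= 8192 - 8192*sqrt(3)i


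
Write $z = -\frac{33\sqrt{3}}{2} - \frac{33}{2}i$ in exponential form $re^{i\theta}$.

r = |z| = sqrt((-33*sqrt(3)/2)^2 + (-33/2)^2) = sqrt(3267/4 + 1089/4) = sqrt(1089) = 33
θ = arctan(b/a) = arctan(-16.5/-28.5788) (quadrant-adjusted) = 210° = 7π/6
z = 33e^(i*7π/6)


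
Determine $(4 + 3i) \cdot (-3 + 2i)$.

(a1*a2 - b1*b2) + (a1*b2 + b1*a2)i
= (-12 - 6) + (8 + (-9))i
= -18 - i


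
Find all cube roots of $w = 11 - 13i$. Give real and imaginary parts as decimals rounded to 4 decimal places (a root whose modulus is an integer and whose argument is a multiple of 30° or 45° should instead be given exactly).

|w| = sqrt(290) ≈ 17.029386, arg(w) ≈ 310.236358°
Root modulus = sqrt(290)^(1/3) ≈ 2.572762
Root arguments: θ_k = (arg(w) + 360°k)/3 for k = 0, 1, ..., 2
Compute each root as (root modulus)(cos θ_k + i sin θ_k) using full-precision intermediates, then round to 4 decimal places.
Roots: -0.5968 + 2.5026i, -1.8689 - 1.7681i, 2.4657 - 0.7345i


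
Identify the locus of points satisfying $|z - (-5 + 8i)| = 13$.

|z - z0| = r describes a circle centered at z0 with radius r
Here z0 = -5 + 8i and r = 13
Locus: Circle centered at (-5, 8) with radius 13


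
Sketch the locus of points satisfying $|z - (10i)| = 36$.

|z - z0| = r describes a circle centered at z0 with radius r
Here z0 = 10i and r = 36
Locus: Circle centered at (0, 10) with radius 36


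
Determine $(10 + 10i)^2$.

(a + bi)^2 = a^2 - b^2 + 2abi
= 10^2 - 10^2 + 2*10*10i
= 200i


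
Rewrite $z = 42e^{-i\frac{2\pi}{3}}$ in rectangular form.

a = r cos θ = 42 * -1/2 = -21
b = r sin θ = 42 * -sqrt(3)/2 = -21*sqrt(3)
z = -21 - 21*sqrt(3)i


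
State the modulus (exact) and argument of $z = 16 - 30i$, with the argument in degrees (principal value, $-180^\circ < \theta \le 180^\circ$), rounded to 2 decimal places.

|z| = sqrt(16^2 + (-30)^2) = 34
arg(z) = arctan(b/a) = arctan(-30/16) (quadrant-adjusted) = -61.93°


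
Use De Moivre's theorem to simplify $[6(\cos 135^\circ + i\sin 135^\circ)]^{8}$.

By De Moivre: z^n = r^n(cos(nθ) + i sin(nθ))
= 6^8(cos(8*135°) + i sin(8*135°))
= 1679616(cos 0° + i sin 0°)
= 1679616


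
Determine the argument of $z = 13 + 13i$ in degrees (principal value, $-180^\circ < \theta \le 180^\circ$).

θ = arctan(b/a) = arctan(13/13) (quadrant-adjusted) = 45°


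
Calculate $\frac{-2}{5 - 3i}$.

Multiply numerator and denominator by conjugate (5 + 3i):
= (-2)(5 + 3i) / (5^2 + (-3)^2)
= (-10 - 6i) / 34
Divide through by 2: (-5 - 3i) / 17
= -5/17 - (3/17)i


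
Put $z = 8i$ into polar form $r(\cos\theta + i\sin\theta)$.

r = |z| = sqrt(a^2 + b^2) = sqrt((0)^2 + (8)^2) = sqrt(0 + 64) = sqrt(64) = 8
a = 0 and b > 0, so z lies on the positive imaginary axis: θ = 90°
z = 8(cos 90° + i sin 90°)


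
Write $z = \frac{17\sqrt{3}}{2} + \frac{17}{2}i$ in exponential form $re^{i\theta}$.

r = |z| = sqrt((17*sqrt(3)/2)^2 + (17/2)^2) = sqrt(867/4 + 289/4) = sqrt(289) = 17
θ = arctan(b/a) = arctan(8.5/14.7224) (quadrant-adjusted) = 30° = π/6
z = 17e^(i*π/6)


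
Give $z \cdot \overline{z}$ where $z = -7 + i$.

z * conjugate(z) = |z|^2 = a^2 + b^2
= (-7)^2 + 1^2 = 50


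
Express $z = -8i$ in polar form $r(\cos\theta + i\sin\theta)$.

r = |z| = sqrt(a^2 + b^2) = sqrt((0)^2 + (-8)^2) = sqrt(0 + 64) = sqrt(64) = 8
a = 0 and b < 0, so z lies on the negative imaginary axis: θ = 270°
z = 8(cos 270° + i sin 270°)


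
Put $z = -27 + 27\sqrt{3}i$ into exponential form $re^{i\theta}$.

r = |z| = sqrt((-27)^2 + (27*sqrt(3))^2) = sqrt(729 + 2187) = sqrt(2916) = 54
θ = arctan(b/a) = arctan(46.7654/-27) (quadrant-adjusted) = 120° = 2π/3
z = 54e^(i*2π/3)


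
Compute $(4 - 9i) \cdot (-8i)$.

(a1*a2 - b1*b2) + (a1*b2 + b1*a2)i
= (0 - 72) + (-32 + 0)i
= -72 - 32i


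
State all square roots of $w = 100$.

|w| = 100, arg(w) = 0°
Root modulus = 100^(1/2) = 10
Root arguments: θ_k = (0° + 360°k)/2 for k = 0, 1, ..., 1
Roots: 10, -10


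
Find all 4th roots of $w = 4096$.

|w| = 4096, arg(w) = 0°
Root modulus = 4096^(1/4) = 8
Root arguments: θ_k = (0° + 360°k)/4 for k = 0, 1, ..., 3
Roots: 8, 8i, -8, -8i


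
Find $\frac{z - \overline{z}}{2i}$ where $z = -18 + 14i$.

z - conjugate(z) = 2bi
(z - conjugate(z))/(2i) = 2bi/(2i) = b = 14


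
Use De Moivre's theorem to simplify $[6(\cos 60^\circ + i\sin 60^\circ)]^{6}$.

By De Moivre: z^n = r^n(cos(nθ) + i sin(nθ))
= 6^6(cos(6*60°) + i sin(6*60°))
= 46656(cos 0° + i sin 0°)
= 46656


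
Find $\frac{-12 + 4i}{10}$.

Divisor is real, so divide each part by 10:
= -6/5 + (2/5)i


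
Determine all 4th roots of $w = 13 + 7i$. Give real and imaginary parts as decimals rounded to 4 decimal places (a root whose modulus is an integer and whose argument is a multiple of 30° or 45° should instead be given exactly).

|w| = sqrt(218) ≈ 14.764823, arg(w) ≈ 28.300756°
Root modulus = sqrt(218)^(1/4) ≈ 1.960230
Root arguments: θ_k = (arg(w) + 360°k)/4 for k = 0, 1, ..., 3
Compute each root as (root modulus)(cos θ_k + i sin θ_k) using full-precision intermediates, then round to 4 decimal places.
Roots: 1.9453 + 0.2414i, -0.2414 + 1.9453i, -1.9453 - 0.2414i, 0.2414 - 1.9453i


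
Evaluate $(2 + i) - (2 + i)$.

(2 - 2) + (1 - 1)i = 0


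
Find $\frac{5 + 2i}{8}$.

Divisor is real, so divide each part by 8:
= 5/8 + (1/4)i


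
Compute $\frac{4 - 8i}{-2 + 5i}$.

Multiply numerator and denominator by conjugate (-2 - 5i):
= (4 - 8i)(-2 - 5i) / ((-2)^2 + 5^2)
= (-48 - 4i) / 29
= -48/29 - (4/29)i


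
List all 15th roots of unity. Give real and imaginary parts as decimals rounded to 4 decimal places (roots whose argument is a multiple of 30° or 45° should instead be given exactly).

ω_k = e^(2πik/15) = cos(2πk/15) + i sin(2πk/15) for k = 0, 1, ..., 14
Roots: 1, 0.9135 + 0.4067i, 0.6691 + 0.7431i, 0.3090 + 0.9511i, -0.1045 + 0.9945i, -1/2 + (sqrt(3)/2)i, -0.8090 + 0.5878i, -0.9781 + 0.2079i, -0.9781 - 0.2079i, -0.8090 - 0.5878i, -1/2 - (sqrt(3)/2)i, -0.1045 - 0.9945i, 0.3090 - 0.9511i, 0.6691 - 0.7431i, 0.9135 - 0.4067i


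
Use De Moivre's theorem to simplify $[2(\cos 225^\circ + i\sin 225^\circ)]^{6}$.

By De Moivre: z^n = r^n(cos(nθ) + i sin(nθ))
= 2^6(cos(6*225°) + i sin(6*225°))
= 64(cos 270° + i sin 270°)
= -64i


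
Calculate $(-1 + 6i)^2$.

(a + bi)^2 = a^2 - b^2 + 2abi
= (-1)^2 - 6^2 + 2*(-1)*6i
= -35 - 12i


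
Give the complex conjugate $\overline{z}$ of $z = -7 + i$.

If z = a + bi, then conjugate(z) = a - bi
conjugate(-7 + i) = -7 - i


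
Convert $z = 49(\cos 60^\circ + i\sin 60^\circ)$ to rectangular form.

a = r cos θ = 49 * 1/2 = 49/2
b = r sin θ = 49 * sqrt(3)/2 = 49*sqrt(3)/2
z = 49/2 + (49*sqrt(3)/2)i


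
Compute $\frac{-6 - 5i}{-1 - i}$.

Multiply numerator and denominator by conjugate (-1 + i):
= (-6 - 5i)(-1 + i) / ((-1)^2 + (-1)^2)
= (11 - i) / 2
= 11/2 - (1/2)i


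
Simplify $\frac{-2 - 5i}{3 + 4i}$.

Multiply numerator and denominator by conjugate (3 - 4i):
= (-2 - 5i)(3 - 4i) / (3^2 + 4^2)
= (-26 - 7i) / 25
= -26/25 - (7/25)i


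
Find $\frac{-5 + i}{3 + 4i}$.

Multiply numerator and denominator by conjugate (3 - 4i):
= (-5 + i)(3 - 4i) / (3^2 + 4^2)
= (-11 + 23i) / 25
= -11/25 + (23/25)i
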